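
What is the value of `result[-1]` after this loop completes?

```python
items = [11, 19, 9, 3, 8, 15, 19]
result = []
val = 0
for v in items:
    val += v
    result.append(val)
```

Cumulative sum ends at 84
`result` takes the values: [] → [11] → [11, 30] → [11, 30, 39] → [11, 30, 39, 42] → [11, 30, 39, 42, 50] → [11, 30, 39, 42, 50, 65] → [11, 30, 39, 42, 50, 65, 84]
So `result[-1]` = 84

Answer: 84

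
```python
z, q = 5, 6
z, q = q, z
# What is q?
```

Trace:
`z, q = 5, 6` → z = 5; q = 6
`z, q = q, z` → z = 6; q = 5
So q = 5

Answer: 5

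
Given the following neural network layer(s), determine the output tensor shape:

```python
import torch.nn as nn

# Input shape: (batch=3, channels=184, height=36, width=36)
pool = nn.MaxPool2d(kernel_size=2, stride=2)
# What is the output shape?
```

Input: (3, 184, 36, 36) -> Output: (3, 184, 18, 18)

Answer: (3, 184, 18, 18)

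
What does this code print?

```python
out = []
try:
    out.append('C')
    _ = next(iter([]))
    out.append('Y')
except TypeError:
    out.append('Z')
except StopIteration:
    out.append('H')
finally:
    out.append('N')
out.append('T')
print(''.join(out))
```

Execution trace: 'C' (try body) → 'H' (except StopIteration) → 'N' (finally) → 'T' (after the try/except). Output: CHNT

Answer: CHNT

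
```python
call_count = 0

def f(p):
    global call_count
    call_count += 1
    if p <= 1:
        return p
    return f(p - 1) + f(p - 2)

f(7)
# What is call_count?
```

Calls(p) = 1 + Calls(p-1) + Calls(p-2); Calls(0)=Calls(1)=1. For p=7 this gives 41.

Answer: 41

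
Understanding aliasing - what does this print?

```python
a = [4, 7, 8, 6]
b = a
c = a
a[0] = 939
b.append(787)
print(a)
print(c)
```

Key concept: multiple aliases.
Step by step:
`a = [4, 7, 8, 6]` → a = [4, 7, 8, 6]
`b = a` → b = [4, 7, 8, 6] (same object as a)
`c = a` → c = [4, 7, 8, 6] (same object as a, b)
`a[0] = 939` → a = [939, 7, 8, 6] (same object as b, c); b = [939, 7, 8, 6] (same object as a, c); c = [939, 7, 8, 6] (same object as a, b)
`b.append(787)` → a = [939, 7, 8, 6, 787] (same object as b, c); b = [939, 7, 8, 6, 787] (same object as a, c); c = [939, 7, 8, 6, 787] (same object as a, b)
`print(a)` → prints [939, 7, 8, 6, 787]
`print(c)` → prints [939, 7, 8, 6, 787]

Answer:
[939, 7, 8, 6, 787]
[939, 7, 8, 6, 787]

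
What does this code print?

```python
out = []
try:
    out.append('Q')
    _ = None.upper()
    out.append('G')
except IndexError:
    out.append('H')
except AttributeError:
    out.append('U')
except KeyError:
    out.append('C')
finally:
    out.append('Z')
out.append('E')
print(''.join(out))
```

Execution trace: 'Q' (try body) → 'U' (except AttributeError) → 'Z' (finally) → 'E' (after the try/except). Output: QUZE

Answer: QUZE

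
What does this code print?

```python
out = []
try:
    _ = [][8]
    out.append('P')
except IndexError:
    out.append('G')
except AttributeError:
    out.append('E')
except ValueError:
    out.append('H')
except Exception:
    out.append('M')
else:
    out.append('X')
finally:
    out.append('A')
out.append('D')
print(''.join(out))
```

Execution trace: 'G' (except IndexError) → 'A' (finally) → 'D' (after the try/except). Output: GAD

Answer: GAD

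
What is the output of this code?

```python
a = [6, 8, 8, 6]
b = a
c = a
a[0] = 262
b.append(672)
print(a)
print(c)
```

Key concept: multiple aliases.
Step by step:
`a = [6, 8, 8, 6]` → a = [6, 8, 8, 6]
`b = a` → b = [6, 8, 8, 6] (same object as a)
`c = a` → c = [6, 8, 8, 6] (same object as a, b)
`a[0] = 262` → a = [262, 8, 8, 6] (same object as b, c); b = [262, 8, 8, 6] (same object as a, c); c = [262, 8, 8, 6] (same object as a, b)
`b.append(672)` → a = [262, 8, 8, 6, 672] (same object as b, c); b = [262, 8, 8, 6, 672] (same object as a, c); c = [262, 8, 8, 6, 672] (same object as a, b)
`print(a)` → prints [262, 8, 8, 6, 672]
`print(c)` → prints [262, 8, 8, 6, 672]

Answer:
[262, 8, 8, 6, 672]
[262, 8, 8, 6, 672]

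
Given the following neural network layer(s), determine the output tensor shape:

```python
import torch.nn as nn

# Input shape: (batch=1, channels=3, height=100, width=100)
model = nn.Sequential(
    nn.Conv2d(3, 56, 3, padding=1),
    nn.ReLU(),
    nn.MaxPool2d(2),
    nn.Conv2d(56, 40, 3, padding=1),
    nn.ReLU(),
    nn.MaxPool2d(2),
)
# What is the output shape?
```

Input: (1, 3, 100, 100) -> after first Conv2d: (1, 56, 100, 100) -> after first MaxPool2d: (1, 56, 50, 50) -> after second Conv2d: (1, 40, 50, 50) -> Output: (1, 40, 25, 25)

Answer: (1, 40, 25, 25)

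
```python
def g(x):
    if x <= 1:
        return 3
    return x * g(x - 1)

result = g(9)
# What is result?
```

g(9) = 9 * 8 * 7 * 6 * 5 * 4 * 3 * 2 * 3 = 1088640

Answer: 1088640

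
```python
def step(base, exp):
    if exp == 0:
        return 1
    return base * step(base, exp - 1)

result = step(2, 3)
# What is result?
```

step(2, 3) = 2 * 2 * 2 = 8

Answer: 8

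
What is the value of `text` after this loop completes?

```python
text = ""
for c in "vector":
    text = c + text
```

Reverse 'vector'
`text` takes the values: "" → "v" → "ev" → "cev" → "tcev" → "otcev" → "rotcev"

Answer: "rotcev"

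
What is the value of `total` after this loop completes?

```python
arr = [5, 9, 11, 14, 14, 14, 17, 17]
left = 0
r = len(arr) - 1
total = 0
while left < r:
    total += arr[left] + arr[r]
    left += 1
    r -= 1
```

Sum of pairs from ends
`total` takes the values: 0 → 22 → 48 → 73 → 101

Answer: 101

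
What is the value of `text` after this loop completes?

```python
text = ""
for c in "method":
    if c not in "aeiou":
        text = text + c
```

Remove vowels from 'method'
`text` takes the values: "" → "m" → "mt" → "mth" → "mthd"

Answer: "mthd"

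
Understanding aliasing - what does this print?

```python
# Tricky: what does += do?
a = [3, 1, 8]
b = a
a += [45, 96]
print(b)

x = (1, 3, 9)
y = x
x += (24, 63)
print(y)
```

Key concept: += behavior differs for mutable vs immutable.
Step by step:
`a = [3, 1, 8]` → a = [3, 1, 8]
`b = a` → b = [3, 1, 8] (same object as a)
`a += [45, 96]` → a = [3, 1, 8, 45, 96] (same object as b); b = [3, 1, 8, 45, 96] (same object as a)
`print(b)` → prints [3, 1, 8, 45, 96]
`x = (1, 3, 9)` → x = (1, 3, 9)
`y = x` → y = (1, 3, 9)
`x += (24, 63)` → x = (1, 3, 9, 24, 63)
`print(y)` → prints (1, 3, 9)

Answer:
[3, 1, 8, 45, 96]
(1, 3, 9)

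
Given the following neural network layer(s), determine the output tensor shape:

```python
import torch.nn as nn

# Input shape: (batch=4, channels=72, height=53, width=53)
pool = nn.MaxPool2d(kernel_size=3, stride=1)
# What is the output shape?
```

Input: (4, 72, 53, 53) -> Output: (4, 72, 51, 51)

Answer: (4, 72, 51, 51)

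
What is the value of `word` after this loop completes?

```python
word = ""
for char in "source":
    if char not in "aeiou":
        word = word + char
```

Remove vowels from 'source'
`word` takes the values: "" → "s" → "sr" → "src"

Answer: "src"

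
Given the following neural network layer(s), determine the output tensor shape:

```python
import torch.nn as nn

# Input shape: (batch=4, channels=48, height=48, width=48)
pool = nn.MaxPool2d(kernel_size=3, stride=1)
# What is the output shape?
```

Input: (4, 48, 48, 48) -> Output: (4, 48, 46, 46)

Answer: (4, 48, 46, 46)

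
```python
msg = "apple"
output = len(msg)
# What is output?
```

Trace:
`msg = "apple"` → msg = 'apple'
`output = len(msg)` → output = 5
So output = 5

Answer: 5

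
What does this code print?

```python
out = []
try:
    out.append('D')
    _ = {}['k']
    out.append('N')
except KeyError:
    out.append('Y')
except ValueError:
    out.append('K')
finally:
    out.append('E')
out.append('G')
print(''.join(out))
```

Execution trace: 'D' (try body) → 'Y' (except KeyError) → 'E' (finally) → 'G' (after the try/except). Output: DYEG

Answer: DYEG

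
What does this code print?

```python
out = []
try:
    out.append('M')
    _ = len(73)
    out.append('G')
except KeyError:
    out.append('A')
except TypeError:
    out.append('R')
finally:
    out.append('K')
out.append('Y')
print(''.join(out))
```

Execution trace: 'M' (try body) → 'R' (except TypeError) → 'K' (finally) → 'Y' (after the try/except). Output: MRKY

Answer: MRKY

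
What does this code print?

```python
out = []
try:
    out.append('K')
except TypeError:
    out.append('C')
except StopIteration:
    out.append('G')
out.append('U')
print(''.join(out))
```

Execution trace: 'K' (try body, no exception) → 'U' (after the try/except). Output: KU

Answer: KU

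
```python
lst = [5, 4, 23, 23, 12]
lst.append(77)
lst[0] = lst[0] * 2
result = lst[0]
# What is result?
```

Trace:
`lst = [5, 4, 23, 23, 12]` → lst = [5, 4, 23, 23, 12]
`lst.append(77)` → lst = [5, 4, 23, 23, 12, 77]
`lst[0] = lst[0] * 2` → lst = [10, 4, 23, 23, 12, 77]
`result = lst[0]` → result = 10
So result = 10

Answer: 10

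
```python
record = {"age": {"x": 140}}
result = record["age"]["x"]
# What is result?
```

Trace:
`record = {"age": {"x": 140}}` → record = {'age': {'x': 140}}
`result = record["age"]["x"]` → result = 140
So result = 140

Answer: 140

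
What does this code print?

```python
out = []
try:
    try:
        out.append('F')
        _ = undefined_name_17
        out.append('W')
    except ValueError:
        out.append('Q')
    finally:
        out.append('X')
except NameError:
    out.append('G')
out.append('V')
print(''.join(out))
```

Execution trace: 'F' (try body) → 'X' (finally) → 'G' (outer except NameError) → 'V' (after the try/except). Output: FXGV

Answer: FXGV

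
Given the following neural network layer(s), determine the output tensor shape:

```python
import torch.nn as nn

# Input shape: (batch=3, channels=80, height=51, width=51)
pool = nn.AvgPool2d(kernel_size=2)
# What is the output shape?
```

Input: (3, 80, 51, 51) -> Output: (3, 80, 25, 25)

Answer: (3, 80, 25, 25)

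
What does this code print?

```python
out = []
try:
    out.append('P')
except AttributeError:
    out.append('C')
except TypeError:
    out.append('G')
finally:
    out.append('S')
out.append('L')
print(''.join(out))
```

Execution trace: 'P' (try body, no exception) → 'S' (finally) → 'L' (after the try/except). Output: PSL

Answer: PSL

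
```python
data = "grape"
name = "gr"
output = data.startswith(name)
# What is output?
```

Trace:
`data = "grape"` → data = 'grape'
`name = "gr"` → name = 'gr'
`output = data.startswith(name)` → output = True
So output = True

Answer: True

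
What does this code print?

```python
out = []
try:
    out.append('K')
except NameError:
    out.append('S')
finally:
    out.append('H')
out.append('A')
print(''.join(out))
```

Execution trace: 'K' (try body, no exception) → 'H' (finally) → 'A' (after the try/except). Output: KHA

Answer: KHA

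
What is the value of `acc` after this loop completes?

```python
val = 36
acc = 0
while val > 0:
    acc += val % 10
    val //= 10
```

Sum digits of 36
`acc` takes the values: 0 → 6 → 9

Answer: 9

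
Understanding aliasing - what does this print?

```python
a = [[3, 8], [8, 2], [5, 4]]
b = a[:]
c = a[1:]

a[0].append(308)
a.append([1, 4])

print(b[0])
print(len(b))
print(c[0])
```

Key concept: slice with nested mutation.
Step by step:
`a = [[3, 8], [8, 2], [5, 4]]` → a = [[3, 8], [8, 2], [5, 4]]
`b = a[:]` → b = [[3, 8], [8, 2], [5, 4]]
`c = a[1:]` → c = [[8, 2], [5, 4]]
`a[0].append(308)` → a = [[3, 8, 308], [8, 2], [5, 4]]; b = [[3, 8, 308], [8, 2], [5, 4]]
`a.append([1, 4])` → a = [[3, 8, 308], [8, 2], [5, 4], [1, 4]]
`print(b[0])` → prints [3, 8, 308]
`print(len(b))` → prints 3
`print(c[0])` → prints [8, 2]

Answer:
[3, 8, 308]
3
[8, 2]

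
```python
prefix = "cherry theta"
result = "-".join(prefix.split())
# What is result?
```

Trace:
`prefix = "cherry theta"` → prefix = 'cherry theta'
`result = "-".join(prefix.split())` → result = 'cherry-theta'
So result = 'cherry-theta'

Answer: 'cherry-theta'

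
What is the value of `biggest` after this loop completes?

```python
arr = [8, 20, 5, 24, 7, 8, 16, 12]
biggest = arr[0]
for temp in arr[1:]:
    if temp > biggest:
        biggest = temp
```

Maximum of [8, 20, 5, 24, 7, 8, 16, 12]
`biggest` takes the values: 8 → 20 → 24

Answer: 24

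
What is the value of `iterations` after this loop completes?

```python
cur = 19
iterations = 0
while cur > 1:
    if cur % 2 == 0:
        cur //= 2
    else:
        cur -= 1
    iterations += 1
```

Steps to reduce 19 to 1
`iterations` takes the values: 0 → 1 → 2 → 3 → 4 → 5 → 6

Answer: 6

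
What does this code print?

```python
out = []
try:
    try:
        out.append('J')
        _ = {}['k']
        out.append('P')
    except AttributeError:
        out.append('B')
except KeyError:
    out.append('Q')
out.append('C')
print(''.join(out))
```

Execution trace: 'J' (try body) → 'Q' (outer except KeyError) → 'C' (after the try/except). Output: JQC

Answer: JQC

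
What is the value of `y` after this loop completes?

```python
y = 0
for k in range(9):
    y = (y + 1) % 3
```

Increment mod 3, 9 times = 0
`y` takes the values: 0 → 1 → 2 → 0 → 1 → 2 → 0 → 1 → 2 → 0

Answer: 0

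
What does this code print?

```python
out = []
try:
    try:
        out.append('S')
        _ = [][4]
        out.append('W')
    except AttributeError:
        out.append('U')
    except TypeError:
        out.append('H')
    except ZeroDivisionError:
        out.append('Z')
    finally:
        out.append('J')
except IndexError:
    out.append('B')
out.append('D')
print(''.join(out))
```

Execution trace: 'S' (try body) → 'J' (finally) → 'B' (outer except IndexError) → 'D' (after the try/except). Output: SJBD

Answer: SJBD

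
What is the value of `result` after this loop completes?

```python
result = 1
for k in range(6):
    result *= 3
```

3^6 = 729
`result` takes the values: 1 → 3 → 9 → 27 → 81 → 243 → 729

Answer: 729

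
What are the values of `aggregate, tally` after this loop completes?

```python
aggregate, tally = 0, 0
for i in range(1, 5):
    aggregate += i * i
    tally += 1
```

Sum of squares and count
`aggregate, tally` takes the values: (0, 0) → (1, 0) → (1, 1) → (5, 1) → (5, 2) → (14, 2) → (14, 3) → (30, 3) → (30, 4)

Answer: 30, 4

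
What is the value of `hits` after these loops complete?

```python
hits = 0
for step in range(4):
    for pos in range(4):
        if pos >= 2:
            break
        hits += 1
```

Inner breaks at 2, outer runs 4 times
`hits` takes the values: 0 → 1 → 2 → 3 → 4 → 5 → 6 → 7 → 8

Answer: 8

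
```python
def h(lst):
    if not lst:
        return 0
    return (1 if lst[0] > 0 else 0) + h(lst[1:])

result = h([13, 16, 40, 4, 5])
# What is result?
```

Count of positive elements in [13, 16, 40, 4, 5] = 5

Answer: 5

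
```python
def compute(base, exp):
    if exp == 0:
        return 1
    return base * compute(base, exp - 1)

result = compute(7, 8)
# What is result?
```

compute(7, 8) = 7 * 7 * 7 * 7 * 7 * 7 * 7 * 7 = 5764801

Answer: 5764801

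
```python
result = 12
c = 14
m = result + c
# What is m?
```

Trace:
`result = 12` → result = 12
`c = 14` → c = 14
`m = result + c` → m = 26
So m = 26

Answer: 26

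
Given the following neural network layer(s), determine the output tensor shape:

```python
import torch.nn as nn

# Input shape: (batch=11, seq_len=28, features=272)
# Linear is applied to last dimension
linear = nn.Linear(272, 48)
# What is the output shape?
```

Input: (11, 28, 272) -> Output: (11, 28, 48)

Answer: (11, 28, 48)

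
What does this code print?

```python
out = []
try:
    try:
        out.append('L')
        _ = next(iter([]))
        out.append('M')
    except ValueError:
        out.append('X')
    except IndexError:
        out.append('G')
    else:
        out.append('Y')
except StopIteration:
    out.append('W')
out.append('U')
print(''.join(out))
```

Execution trace: 'L' (try body) → 'W' (outer except StopIteration) → 'U' (after the try/except). Output: LWU

Answer: LWU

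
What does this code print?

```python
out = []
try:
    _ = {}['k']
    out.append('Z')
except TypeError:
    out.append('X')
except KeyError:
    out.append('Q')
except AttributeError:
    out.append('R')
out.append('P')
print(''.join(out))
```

Execution trace: 'Q' (except KeyError) → 'P' (after the try/except). Output: QP

Answer: QP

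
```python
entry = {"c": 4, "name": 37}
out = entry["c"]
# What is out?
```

Trace:
`entry = {"c": 4, "name": 37}` → entry = {'c': 4, 'name': 37}
`out = entry["c"]` → out = 4
So out = 4

Answer: 4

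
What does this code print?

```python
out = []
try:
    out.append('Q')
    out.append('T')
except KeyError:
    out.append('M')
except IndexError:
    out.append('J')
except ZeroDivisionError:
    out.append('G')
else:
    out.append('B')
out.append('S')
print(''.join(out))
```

Execution trace: 'Q' (try body) → 'T' (try body, no exception) → 'B' (else) → 'S' (after the try/except). Output: QTBS

Answer: QTBS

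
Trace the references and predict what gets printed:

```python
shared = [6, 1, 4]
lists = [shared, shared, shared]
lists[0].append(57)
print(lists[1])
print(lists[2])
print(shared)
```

Key concept: list of same reference.
Step by step:
`shared = [6, 1, 4]` → shared = [6, 1, 4]
`lists = [shared, shared, shared]` → lists = [[6, 1, 4], [6, 1, 4], [6, 1, 4]]
`lists[0].append(57)` → shared = [6, 1, 4, 57]; lists = [[6, 1, 4, 57], [6, 1, 4, 57], [6, 1, 4, 57]]
`print(lists[1])` → prints [6, 1, 4, 57]
`print(lists[2])` → prints [6, 1, 4, 57]
`print(shared)` → prints [6, 1, 4, 57]

Answer:
[6, 1, 4, 57]
[6, 1, 4, 57]
[6, 1, 4, 57]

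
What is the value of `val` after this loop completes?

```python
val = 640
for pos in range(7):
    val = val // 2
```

Halve 7 times: 640 // 2^7 = 5
`val` takes the values: 640 → 320 → 160 → 80 → 40 → 20 → 10 → 5

Answer: 5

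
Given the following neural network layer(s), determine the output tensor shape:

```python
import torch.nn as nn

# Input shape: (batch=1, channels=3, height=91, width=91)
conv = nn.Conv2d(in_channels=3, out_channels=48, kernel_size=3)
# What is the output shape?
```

Input: (1, 3, 91, 91) -> Output: (1, 48, 89, 89)

Answer: (1, 48, 89, 89)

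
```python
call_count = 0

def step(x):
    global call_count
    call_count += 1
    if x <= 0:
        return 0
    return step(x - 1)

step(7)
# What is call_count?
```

Linear recursion stepping by 1: 8 calls from x=7 down to ≤0.

Answer: 8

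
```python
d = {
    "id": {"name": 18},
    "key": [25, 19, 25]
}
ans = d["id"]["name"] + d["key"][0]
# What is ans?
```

Trace:
`d = { ...` → d = {'id': {'name': 18}, 'key': [25, 19, 25]}
`ans = d["id"]["name"] + d["key"][0]` → ans = 43
So ans = 43

Answer: 43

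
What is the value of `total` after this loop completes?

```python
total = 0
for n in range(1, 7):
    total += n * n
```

Sum of squares 1² to 6² = 91
`total` takes the values: 0 → 1 → 5 → 14 → 30 → 55 → 91

Answer: 91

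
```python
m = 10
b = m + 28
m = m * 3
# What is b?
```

Trace:
`m = 10` → m = 10
`b = m + 28` → b = 38
`m = m * 3` → m = 30
So b = 38

Answer: 38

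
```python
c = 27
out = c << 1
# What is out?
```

Trace:
`c = 27` → c = 27
`out = c << 1` → out = 54
So out = 54

Answer: 54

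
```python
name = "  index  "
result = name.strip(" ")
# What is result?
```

Trace:
`name = "  index  "` → name = '  index  '
`result = name.strip(" ")` → result = 'index'
So result = 'index'

Answer: 'index'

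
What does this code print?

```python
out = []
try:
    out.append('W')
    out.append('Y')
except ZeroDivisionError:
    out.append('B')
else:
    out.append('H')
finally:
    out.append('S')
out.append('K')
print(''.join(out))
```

Execution trace: 'W' (try body) → 'Y' (try body, no exception) → 'H' (else) → 'S' (finally) → 'K' (after the try/except). Output: WYHSK

Answer: WYHSK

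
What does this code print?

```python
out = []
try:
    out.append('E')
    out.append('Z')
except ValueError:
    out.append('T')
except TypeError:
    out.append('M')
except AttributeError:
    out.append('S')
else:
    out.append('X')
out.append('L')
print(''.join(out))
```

Execution trace: 'E' (try body) → 'Z' (try body, no exception) → 'X' (else) → 'L' (after the try/except). Output: EZXL

Answer: EZXL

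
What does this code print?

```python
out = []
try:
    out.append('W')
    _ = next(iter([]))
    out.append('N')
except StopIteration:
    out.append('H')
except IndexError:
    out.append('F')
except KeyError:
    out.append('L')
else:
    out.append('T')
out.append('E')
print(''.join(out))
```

Execution trace: 'W' (try body) → 'H' (except StopIteration) → 'E' (after the try/except). Output: WHE

Answer: WHE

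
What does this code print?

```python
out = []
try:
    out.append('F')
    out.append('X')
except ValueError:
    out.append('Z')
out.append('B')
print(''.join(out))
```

Execution trace: 'F' (try body) → 'X' (try body, no exception) → 'B' (after the try/except). Output: FXB

Answer: FXB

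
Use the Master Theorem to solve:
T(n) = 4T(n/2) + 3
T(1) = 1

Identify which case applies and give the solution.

a=4, b=2, f(n)=3. log_2(4) = 2. Since c=0 < 2, Case 1 applies: T(n) = Θ(n^log_b(a)) = O(n^2).

Answer: O(n^2) - Case 1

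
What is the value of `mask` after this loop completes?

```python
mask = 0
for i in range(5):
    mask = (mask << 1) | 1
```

Build 5 consecutive 1-bits: 0b11111
`mask` takes the values: 0 → 1 → 3 → 7 → 15 → 31

Answer: 31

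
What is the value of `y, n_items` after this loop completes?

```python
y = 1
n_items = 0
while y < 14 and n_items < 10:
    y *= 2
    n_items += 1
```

Double until >= 14 or 10 iterations
`y, n_items` takes the values: (1, 0) → (2, 0) → (2, 1) → (4, 1) → (4, 2) → (8, 2) → (8, 3) → (16, 3) → (16, 4)

Answer: 16, 4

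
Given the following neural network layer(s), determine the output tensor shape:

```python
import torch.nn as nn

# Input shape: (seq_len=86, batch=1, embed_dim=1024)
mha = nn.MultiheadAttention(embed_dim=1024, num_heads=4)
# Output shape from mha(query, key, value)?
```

Input: (86, 1, 1024) -> Output: (86, 1, 1024)

Answer: (86, 1, 1024)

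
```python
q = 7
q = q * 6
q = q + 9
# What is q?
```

Trace:
`q = 7` → q = 7
`q = q * 6` → q = 42
`q = q + 9` → q = 51
So q = 51

Answer: 51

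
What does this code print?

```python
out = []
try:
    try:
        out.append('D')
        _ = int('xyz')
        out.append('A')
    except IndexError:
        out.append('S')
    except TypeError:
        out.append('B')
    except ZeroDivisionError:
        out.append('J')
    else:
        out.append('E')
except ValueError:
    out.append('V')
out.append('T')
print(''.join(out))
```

Execution trace: 'D' (inner try body) → 'V' (outer except ValueError) → 'T' (after the try/except). Output: DVT

Answer: DVT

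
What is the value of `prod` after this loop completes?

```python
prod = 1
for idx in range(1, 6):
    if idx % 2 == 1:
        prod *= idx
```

Product of odd numbers 1 to 5
`prod` takes the values: 1 → 3 → 15

Answer: 15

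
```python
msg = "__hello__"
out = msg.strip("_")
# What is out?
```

Trace:
`msg = "__hello__"` → msg = '__hello__'
`out = msg.strip("_")` → out = 'hello'
So out = 'hello'

Answer: 'hello'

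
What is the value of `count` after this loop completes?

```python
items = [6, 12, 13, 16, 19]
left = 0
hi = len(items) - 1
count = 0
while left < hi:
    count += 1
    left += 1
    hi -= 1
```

Iterations until pointers meet (list length 5)
`count` takes the values: 0 → 1 → 2

Answer: 2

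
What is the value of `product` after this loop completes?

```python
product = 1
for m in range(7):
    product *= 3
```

3^7 = 2187
`product` takes the values: 1 → 3 → 9 → 27 → 81 → 243 → 729 → 2187

Answer: 2187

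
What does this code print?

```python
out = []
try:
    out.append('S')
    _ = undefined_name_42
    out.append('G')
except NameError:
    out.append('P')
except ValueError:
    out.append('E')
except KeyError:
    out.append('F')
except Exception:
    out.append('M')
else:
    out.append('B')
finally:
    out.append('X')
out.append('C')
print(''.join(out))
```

Execution trace: 'S' (try body) → 'P' (except NameError) → 'X' (finally) → 'C' (after the try/except). Output: SPXC

Answer: SPXC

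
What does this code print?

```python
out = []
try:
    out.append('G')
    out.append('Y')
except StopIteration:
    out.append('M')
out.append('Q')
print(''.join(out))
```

Execution trace: 'G' (try body) → 'Y' (try body, no exception) → 'Q' (after the try/except). Output: GYQ

Answer: GYQ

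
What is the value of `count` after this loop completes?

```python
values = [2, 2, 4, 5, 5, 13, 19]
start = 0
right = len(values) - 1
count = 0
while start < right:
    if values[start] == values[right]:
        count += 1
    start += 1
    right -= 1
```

Count matching pairs from ends
`count` takes the values: 0

Answer: 0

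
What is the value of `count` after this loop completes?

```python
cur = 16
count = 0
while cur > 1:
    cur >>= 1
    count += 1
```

Count right shifts until 1
`count` takes the values: 0 → 1 → 2 → 3 → 4

Answer: 4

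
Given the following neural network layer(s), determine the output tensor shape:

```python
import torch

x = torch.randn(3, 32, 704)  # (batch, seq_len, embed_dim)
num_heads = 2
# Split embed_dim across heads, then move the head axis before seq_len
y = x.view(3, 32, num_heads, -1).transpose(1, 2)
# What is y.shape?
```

Input: (3, 32, 704) -> head_dim = 704 // 2 = 352; after view: (3, 32, 2, 352) -> after transpose(1, 2): (3, 2, 32, 352) -> Output: (3, 2, 32, 352)

Answer: (3, 2, 32, 352)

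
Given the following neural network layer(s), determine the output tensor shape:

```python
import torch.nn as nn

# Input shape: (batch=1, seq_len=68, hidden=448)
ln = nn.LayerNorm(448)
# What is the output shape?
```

Input: (1, 68, 448) -> Output: (1, 68, 448)

Answer: (1, 68, 448)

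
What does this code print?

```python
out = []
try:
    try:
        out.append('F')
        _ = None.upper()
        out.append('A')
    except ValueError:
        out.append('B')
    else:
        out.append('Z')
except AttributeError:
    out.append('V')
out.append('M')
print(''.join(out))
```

Execution trace: 'F' (try body) → 'V' (outer except AttributeError) → 'M' (after the try/except). Output: FVM

Answer: FVM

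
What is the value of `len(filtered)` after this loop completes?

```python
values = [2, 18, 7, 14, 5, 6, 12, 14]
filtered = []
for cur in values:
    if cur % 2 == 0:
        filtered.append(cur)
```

Count even numbers in [2, 18, 7, 14, 5, 6, 12, 14]
`filtered` takes the values: [] → [2] → [2, 18] → [2, 18, 14] → [2, 18, 14, 6] → [2, 18, 14, 6, 12] → [2, 18, 14, 6, 12, 14]
So `len(filtered)` = 6

Answer: 6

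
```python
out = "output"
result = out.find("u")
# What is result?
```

Trace:
`out = "output"` → out = 'output'
`result = out.find("u")` → result = 1
So result = 1

Answer: 1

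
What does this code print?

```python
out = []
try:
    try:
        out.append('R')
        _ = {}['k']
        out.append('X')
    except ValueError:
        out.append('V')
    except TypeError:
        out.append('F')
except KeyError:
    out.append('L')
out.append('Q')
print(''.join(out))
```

Execution trace: 'R' (try body) → 'L' (outer except KeyError) → 'Q' (after the try/except). Output: RLQ

Answer: RLQ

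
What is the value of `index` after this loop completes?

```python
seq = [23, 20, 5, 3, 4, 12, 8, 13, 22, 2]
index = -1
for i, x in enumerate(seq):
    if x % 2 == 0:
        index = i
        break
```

First even number index in [23, 20, 5, 3, 4, 12, 8, 13, 22, 2]
`index` takes the values: -1 → 1

Answer: 1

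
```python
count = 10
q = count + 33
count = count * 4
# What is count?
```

Trace:
`count = 10` → count = 10
`q = count + 33` → q = 43
`count = count * 4` → count = 40
So count = 40

Answer: 40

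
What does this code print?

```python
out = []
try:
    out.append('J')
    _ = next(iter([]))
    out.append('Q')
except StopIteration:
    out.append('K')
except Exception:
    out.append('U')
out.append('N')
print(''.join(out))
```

Execution trace: 'J' (try body) → 'K' (except StopIteration) → 'N' (after the try/except). Output: JKN

Answer: JKN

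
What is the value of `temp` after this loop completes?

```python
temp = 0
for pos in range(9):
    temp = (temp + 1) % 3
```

Increment mod 3, 9 times = 0
`temp` takes the values: 0 → 1 → 2 → 0 → 1 → 2 → 0 → 1 → 2 → 0

Answer: 0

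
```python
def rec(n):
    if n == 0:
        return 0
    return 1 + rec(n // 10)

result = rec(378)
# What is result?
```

Count of digits of 378: 3

Answer: 3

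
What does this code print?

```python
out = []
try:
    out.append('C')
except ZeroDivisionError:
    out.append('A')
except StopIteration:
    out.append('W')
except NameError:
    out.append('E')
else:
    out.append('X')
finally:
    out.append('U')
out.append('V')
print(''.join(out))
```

Execution trace: 'C' (try body, no exception) → 'X' (else) → 'U' (finally) → 'V' (after the try/except). Output: CXUV

Answer: CXUV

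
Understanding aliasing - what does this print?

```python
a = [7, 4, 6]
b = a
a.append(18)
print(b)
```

Key concept: basic list aliasing.
Step by step:
`a = [7, 4, 6]` → a = [7, 4, 6]
`b = a` → b = [7, 4, 6] (same object as a)
`a.append(18)` → a = [7, 4, 6, 18] (same object as b); b = [7, 4, 6, 18] (same object as a)
`print(b)` → prints [7, 4, 6, 18]

Answer: [7, 4, 6, 18]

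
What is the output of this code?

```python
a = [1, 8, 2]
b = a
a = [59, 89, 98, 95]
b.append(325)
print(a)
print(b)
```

Key concept: rebinding vs mutation: a is rebound to a new list, b still points at the original.
Step by step:
`a = [1, 8, 2]` → a = [1, 8, 2]
`b = a` → b = [1, 8, 2] (same object as a)
`a = [59, 89, 98, 95]` → a = [59, 89, 98, 95]
`b.append(325)` → b = [1, 8, 2, 325]
`print(a)` → prints [59, 89, 98, 95]
`print(b)` → prints [1, 8, 2, 325]

Answer:
[59, 89, 98, 95]
[1, 8, 2, 325]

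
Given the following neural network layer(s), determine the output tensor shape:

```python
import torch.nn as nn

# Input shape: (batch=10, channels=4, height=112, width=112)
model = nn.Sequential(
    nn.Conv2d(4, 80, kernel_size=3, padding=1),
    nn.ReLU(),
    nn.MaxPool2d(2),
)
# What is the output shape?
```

Input: (10, 4, 112, 112) -> after Conv2d: (10, 80, 112, 112) -> after ReLU: (10, 80, 112, 112) -> Output: (10, 80, 56, 56)

Answer: (10, 80, 56, 56)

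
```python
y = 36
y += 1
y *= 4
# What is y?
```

Trace:
`y = 36` → y = 36
`y += 1` → y = 37
`y *= 4` → y = 148
So y = 148

Answer: 148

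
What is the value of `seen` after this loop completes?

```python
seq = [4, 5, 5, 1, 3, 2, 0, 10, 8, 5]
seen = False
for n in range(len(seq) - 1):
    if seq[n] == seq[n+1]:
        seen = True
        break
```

Check consecutive duplicates in [4, 5, 5, 1, 3, 2, 0, 10, 8, 5]
`seen` takes the values: False → True

Answer: True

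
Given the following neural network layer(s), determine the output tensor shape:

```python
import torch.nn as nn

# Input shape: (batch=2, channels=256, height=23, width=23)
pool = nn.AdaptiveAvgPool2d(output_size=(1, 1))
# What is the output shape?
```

Input: (2, 256, 23, 23) -> Output: (2, 256, 1, 1)

Answer: (2, 256, 1, 1)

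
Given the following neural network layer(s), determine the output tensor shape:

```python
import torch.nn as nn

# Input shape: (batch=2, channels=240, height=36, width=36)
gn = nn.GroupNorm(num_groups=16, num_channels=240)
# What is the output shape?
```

Input: (2, 240, 36, 36) -> Output: (2, 240, 36, 36)

Answer: (2, 240, 36, 36)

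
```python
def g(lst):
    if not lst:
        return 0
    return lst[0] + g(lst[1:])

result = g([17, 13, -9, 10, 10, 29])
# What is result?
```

17 + 13 + (-9) + 10 + 10 + 29 + 0 = 70

Answer: 70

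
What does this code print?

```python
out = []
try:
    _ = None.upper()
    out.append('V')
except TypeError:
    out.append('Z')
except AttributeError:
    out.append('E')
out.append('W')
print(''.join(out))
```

Execution trace: 'E' (except AttributeError) → 'W' (after the try/except). Output: EW

Answer: EW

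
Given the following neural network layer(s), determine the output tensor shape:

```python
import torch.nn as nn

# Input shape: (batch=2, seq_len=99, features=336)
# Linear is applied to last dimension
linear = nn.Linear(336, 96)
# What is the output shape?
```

Input: (2, 99, 336) -> Output: (2, 99, 96)

Answer: (2, 99, 96)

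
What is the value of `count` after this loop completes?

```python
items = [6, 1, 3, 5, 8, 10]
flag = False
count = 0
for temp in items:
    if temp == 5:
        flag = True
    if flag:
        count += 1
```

Count elements after first 5 in [6, 1, 3, 5, 8, 10]
`count` takes the values: 0 → 1 → 2 → 3

Answer: 3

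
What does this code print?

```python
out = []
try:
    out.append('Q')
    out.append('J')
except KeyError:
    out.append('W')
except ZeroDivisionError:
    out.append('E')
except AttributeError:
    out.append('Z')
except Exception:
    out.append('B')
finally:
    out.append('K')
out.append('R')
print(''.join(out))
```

Execution trace: 'Q' (try body) → 'J' (try body, no exception) → 'K' (finally) → 'R' (after the try/except). Output: QJKR

Answer: QJKR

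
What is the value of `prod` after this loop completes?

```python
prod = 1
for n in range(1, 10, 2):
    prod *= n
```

Product of 1, 3, 5, ... up to 9
`prod` takes the values: 1 → 3 → 15 → 105 → 945

Answer: 945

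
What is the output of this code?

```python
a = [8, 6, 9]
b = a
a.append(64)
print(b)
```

Key concept: basic list aliasing.
Step by step:
`a = [8, 6, 9]` → a = [8, 6, 9]
`b = a` → b = [8, 6, 9] (same object as a)
`a.append(64)` → a = [8, 6, 9, 64] (same object as b); b = [8, 6, 9, 64] (same object as a)
`print(b)` → prints [8, 6, 9, 64]

Answer: [8, 6, 9, 64]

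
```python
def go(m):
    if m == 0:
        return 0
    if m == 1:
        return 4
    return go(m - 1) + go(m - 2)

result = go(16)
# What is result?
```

Build up from base cases: go(0)=0, go(1)=4, go(2)=4, go(3)=8, go(4)=12, go(5)=20, go(6)=32, ..., go(16)=3948

Answer: 3948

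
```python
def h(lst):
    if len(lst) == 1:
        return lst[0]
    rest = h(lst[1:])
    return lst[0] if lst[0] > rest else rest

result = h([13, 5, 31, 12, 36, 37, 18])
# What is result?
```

Recursive max over [13, 5, 31, 12, 36, 37, 18] = 37

Answer: 37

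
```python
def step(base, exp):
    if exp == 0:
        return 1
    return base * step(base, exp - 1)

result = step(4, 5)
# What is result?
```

step(4, 5) = 4 * 4 * 4 * 4 * 4 = 1024

Answer: 1024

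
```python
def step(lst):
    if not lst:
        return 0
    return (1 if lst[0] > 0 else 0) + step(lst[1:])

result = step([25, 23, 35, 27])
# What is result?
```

Count of positive elements in [25, 23, 35, 27] = 4

Answer: 4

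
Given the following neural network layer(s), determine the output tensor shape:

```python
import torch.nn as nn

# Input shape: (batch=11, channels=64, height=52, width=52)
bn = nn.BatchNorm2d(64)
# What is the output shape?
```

Input: (11, 64, 52, 52) -> Output: (11, 64, 52, 52)

Answer: (11, 64, 52, 52)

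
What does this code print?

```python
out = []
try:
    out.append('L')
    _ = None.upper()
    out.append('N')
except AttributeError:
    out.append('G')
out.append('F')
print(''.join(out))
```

Execution trace: 'L' (try body) → 'G' (except AttributeError) → 'F' (after the try/except). Output: LGF

Answer: LGF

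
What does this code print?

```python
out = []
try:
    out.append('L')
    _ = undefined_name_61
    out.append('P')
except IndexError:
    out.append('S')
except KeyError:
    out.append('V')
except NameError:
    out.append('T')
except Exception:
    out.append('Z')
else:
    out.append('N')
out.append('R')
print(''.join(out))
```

Execution trace: 'L' (try body) → 'T' (except NameError) → 'R' (after the try/except). Output: LTR

Answer: LTR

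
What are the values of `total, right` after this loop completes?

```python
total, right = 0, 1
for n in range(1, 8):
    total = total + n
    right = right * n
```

Sum and factorial of 1 to 7
`total, right` takes the values: (0, 1) → (1, 1) → (3, 1) → (3, 2) → (6, 2) → (6, 6) → (10, 6) → (10, 24) → (15, 24) → (15, 120) → (21, 120) → (21, 720) → (28, 720) → (28, 5040)

Answer: 28, 5040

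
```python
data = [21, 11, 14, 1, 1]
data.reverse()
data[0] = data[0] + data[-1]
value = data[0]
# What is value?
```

Trace:
`data = [21, 11, 14, 1, 1]` → data = [21, 11, 14, 1, 1]
`data.reverse()` → data = [1, 1, 14, 11, 21]
`data[0] = data[0] + data[-1]` → data = [22, 1, 14, 11, 21]
`value = data[0]` → value = 22
So value = 22

Answer: 22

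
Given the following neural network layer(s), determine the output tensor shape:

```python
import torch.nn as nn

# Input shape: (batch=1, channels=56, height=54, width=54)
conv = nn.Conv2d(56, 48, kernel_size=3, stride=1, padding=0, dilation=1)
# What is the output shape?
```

Input: (1, 56, 54, 54) -> Output: (1, 48, 52, 52)

Answer: (1, 48, 52, 52)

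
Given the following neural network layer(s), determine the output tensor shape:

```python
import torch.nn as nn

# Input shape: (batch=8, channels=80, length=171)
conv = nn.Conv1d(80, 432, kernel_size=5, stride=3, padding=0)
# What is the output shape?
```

Input: (8, 80, 171) -> Output: (8, 432, 56)

Answer: (8, 432, 56)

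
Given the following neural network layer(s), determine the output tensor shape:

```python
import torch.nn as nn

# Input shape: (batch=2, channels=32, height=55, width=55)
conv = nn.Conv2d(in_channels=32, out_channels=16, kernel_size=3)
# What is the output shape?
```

Input: (2, 32, 55, 55) -> Output: (2, 16, 53, 53)

Answer: (2, 16, 53, 53)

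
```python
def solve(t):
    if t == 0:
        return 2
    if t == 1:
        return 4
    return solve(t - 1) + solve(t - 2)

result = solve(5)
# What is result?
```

Build up from base cases: solve(0)=2, solve(1)=4, solve(2)=6, solve(3)=10, solve(4)=16, solve(5)=26

Answer: 26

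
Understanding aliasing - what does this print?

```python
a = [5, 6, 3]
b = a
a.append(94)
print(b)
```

Key concept: basic list aliasing.
Step by step:
`a = [5, 6, 3]` → a = [5, 6, 3]
`b = a` → b = [5, 6, 3] (same object as a)
`a.append(94)` → a = [5, 6, 3, 94] (same object as b); b = [5, 6, 3, 94] (same object as a)
`print(b)` → prints [5, 6, 3, 94]

Answer: [5, 6, 3, 94]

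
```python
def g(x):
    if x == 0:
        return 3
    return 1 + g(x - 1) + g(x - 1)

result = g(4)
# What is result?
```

g(x) = 1 + 2·g(x-1), g(0)=3. Closed form: (3+1)·2^4 - 1 = 63.

Answer: 63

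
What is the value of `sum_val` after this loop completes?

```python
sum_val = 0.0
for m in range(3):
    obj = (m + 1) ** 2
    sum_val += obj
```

Sum of squared losses 1² + 2² + ... + 3²
`sum_val` takes the values: 0.0 → 1.0 → 5.0 → 14.0

Answer: 14.0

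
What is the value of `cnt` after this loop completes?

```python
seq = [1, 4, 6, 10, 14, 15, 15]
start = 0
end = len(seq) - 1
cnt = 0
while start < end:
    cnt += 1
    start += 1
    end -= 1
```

Iterations until pointers meet (list length 7)
`cnt` takes the values: 0 → 1 → 2 → 3

Answer: 3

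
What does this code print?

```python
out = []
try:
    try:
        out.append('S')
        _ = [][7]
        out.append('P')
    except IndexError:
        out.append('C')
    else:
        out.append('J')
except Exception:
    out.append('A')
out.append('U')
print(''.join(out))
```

Execution trace: 'S' (inner try body) → 'C' (inner except IndexError) → 'U' (after the try/except). Output: SCU

Answer: SCU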